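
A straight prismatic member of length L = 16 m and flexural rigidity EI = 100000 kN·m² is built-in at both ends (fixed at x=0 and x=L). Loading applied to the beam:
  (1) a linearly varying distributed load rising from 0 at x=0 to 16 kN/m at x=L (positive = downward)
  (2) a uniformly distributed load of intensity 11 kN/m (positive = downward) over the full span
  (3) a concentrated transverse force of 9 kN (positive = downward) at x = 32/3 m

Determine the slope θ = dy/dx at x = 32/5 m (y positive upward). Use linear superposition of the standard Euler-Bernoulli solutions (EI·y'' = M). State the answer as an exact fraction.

θ(32/5) = -6992/1953125 rad

Load 1 — triangular load w₀=16 kN/m (0→w₀ over full span):
  θ_1 = -w₀(2x(L-x)(L-2x)(x+2L)+x²(L-x)²)/(120LEI) = -16·(2·(32/5)·(16-(32/5))·(16-2·(32/5))·((32/5)+2·16)+(32/5)²·(16-(32/5))²)/(120·16·100000) = -3072/1953125 rad
Load 2 — uniform load w=11 kN/m over full span:
  θ_2 = -wx(L-x)(L-2x)/(12EI) = -11·(32/5)·(16-(32/5))·(16-2·(32/5))/(12·100000) = -704/390625 rad
Load 3 — point force P=9 kN at a=32/3 m (b=L-a=16/3):
  θ_3 = -Pb²x(2aL-(3a+b)x)/(2L³EI)  [x≤a] = -9·(16/3)²·(32/5)·(2·(32/3)·16-(3·(32/3)+(16/3))·(32/5))/(2·16³·100000) = -16/78125 rad
Superposition: θ = Σ θ_i = -6992/1953125 rad ≈ -0.003580 rad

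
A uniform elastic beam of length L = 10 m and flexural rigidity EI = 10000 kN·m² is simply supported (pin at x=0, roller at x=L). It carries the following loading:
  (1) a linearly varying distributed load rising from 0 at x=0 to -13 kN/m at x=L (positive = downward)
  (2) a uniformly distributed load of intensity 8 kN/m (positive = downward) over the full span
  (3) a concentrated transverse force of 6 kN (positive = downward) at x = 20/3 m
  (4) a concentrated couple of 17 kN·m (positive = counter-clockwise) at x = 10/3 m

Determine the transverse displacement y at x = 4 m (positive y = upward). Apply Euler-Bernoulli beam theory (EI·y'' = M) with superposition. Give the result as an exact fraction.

y(4) = -83011/3375000 m

Load 1 — triangular load w₀=-13 kN/m (0→w₀ over full span):
  y_1 = -w₀x(7L⁴-10L²x²+3x⁴)/(360LEI) = -(-13)·4·(7·10⁴-10·10²·4²+3·4⁴)/(360·10·10000) = 14833/187500 m
Load 2 — uniform load w=8 kN/m over full span:
  y_2 = -wx(L³-2Lx²+x³)/(24EI) = -8·4·(10³-2·10·4²+4³)/(24·10000) = -62/625 m
Load 3 — point force P=6 kN at a=20/3 m (b=L-a=10/3):
  y_3 = -Pbx(L²-b²-x²)/(6LEI)  [x≤a] = -6·(10/3)·4·(10²-(10/3)²-4²)/(6·10·10000) = -164/16875 m
Load 4 — applied couple M₀=17 kN·m at a=10/3 m (b=L-a=20/3):
  y_4 = (M₀x³/(6L)-M₀(x-a)²/2+C₁x)/EI  [x>a] with C₁=M₀(3b²-L²)/(6L)=85/9 = (17·4³/(6·10)-17·(4-(10/3))²/2+(85/9)·4)/10000 = 391/75000 m
Superposition: y = Σ y_i = -83011/3375000 m ≈ -0.024596 m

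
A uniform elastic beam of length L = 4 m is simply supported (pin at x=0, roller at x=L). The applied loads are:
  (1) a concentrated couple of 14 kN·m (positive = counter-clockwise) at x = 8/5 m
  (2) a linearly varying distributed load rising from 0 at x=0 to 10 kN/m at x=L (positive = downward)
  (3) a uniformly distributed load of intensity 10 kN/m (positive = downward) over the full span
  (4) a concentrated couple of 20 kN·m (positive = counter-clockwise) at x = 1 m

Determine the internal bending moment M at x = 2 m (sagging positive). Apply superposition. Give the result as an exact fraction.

Load 1 — applied couple M₀=14 kN·m at a=8/5 m (b=L-a=12/5):
  M_1 = M₀x/L - M₀  [x>a] = 14·2/4 - 14 = -7 kN·m
Load 2 — triangular load w₀=10 kN/m (0→w₀ over full span):
  M_2 = w₀Lx/6 - w₀x³/(6L) = 10·4·2/6 - 10·2³/(6·4) = 10 kN·m
Load 3 — uniform load w=10 kN/m over full span:
  M_3 = wx(L-x)/2 = 10·2·(4-2)/2 = 20 kN·m
Load 4 — applied couple M₀=20 kN·m at a=1 m (b=L-a=3):
  M_4 = M₀x/L - M₀  [x>a] = 20·2/4 - 20 = -10 kN·m
Superposition: M = Σ M_i = 13 kN·m ≈ 13.000000 kN·m

M(2) = 13 kN·m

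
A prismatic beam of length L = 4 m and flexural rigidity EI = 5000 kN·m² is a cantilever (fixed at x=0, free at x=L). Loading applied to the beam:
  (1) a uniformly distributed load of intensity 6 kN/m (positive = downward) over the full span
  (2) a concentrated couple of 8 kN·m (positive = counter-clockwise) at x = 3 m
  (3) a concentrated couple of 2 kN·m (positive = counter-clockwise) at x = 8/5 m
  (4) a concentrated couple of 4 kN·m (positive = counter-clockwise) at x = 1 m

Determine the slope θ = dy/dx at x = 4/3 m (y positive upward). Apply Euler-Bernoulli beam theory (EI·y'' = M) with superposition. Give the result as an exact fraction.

Load 1 — uniform load w=6 kN/m over full span:
  θ_1 = -wx(x²-3Lx+3L²)/(6EI) = -6·(4/3)·((4/3)²-3·4·(4/3)+3·4²)/(6·5000) = -152/16875 rad
Load 2 — applied couple M₀=8 kN·m at a=3 m (b=L-a=1):
  θ_2 = M₀x/EI  [x≤a] = 8·(4/3)/5000 = 4/1875 rad
Load 3 — applied couple M₀=2 kN·m at a=8/5 m (b=L-a=12/5):
  θ_3 = M₀x/EI  [x≤a] = 2·(4/3)/5000 = 1/1875 rad
Load 4 — applied couple M₀=4 kN·m at a=1 m (b=L-a=3):
  θ_4 = M₀a/EI  [x>a] = 4·1/5000 = 1/1250 rad
Superposition: θ = Σ θ_i = -187/33750 rad ≈ -0.005541 rad

θ(4/3) = -187/33750 rad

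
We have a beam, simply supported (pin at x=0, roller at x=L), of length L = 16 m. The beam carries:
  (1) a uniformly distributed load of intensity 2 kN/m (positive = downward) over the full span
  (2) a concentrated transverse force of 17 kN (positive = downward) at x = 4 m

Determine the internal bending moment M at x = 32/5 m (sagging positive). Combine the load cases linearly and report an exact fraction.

Load 1 — uniform load w=2 kN/m over full span:
  M_1 = wx(L-x)/2 = 2·(32/5)·(16-(32/5))/2 = 1536/25 kN·m
Load 2 — point force P=17 kN at a=4 m (b=L-a=12):
  M_2 = Pa(L-x)/L  [x>a] = 17·4·(16-(32/5))/16 = 204/5 kN·m
Superposition: M = Σ M_i = 2556/25 kN·m ≈ 102.240000 kN·m

M(32/5) = 2556/25 kN·m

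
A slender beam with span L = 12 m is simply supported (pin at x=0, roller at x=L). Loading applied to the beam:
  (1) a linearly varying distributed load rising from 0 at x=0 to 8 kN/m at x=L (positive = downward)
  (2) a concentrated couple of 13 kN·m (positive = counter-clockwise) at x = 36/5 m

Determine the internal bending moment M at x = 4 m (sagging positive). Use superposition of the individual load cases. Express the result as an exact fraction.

M(4) = 551/9 kN·m

Load 1 — triangular load w₀=8 kN/m (0→w₀ over full span):
  M_1 = w₀Lx/6 - w₀x³/(6L) = 8·12·4/6 - 8·4³/(6·12) = 512/9 kN·m
Load 2 — applied couple M₀=13 kN·m at a=36/5 m (b=L-a=24/5):
  M_2 = M₀x/L  [x≤a] = 13·4/12 = 13/3 kN·m
Superposition: M = Σ M_i = 551/9 kN·m ≈ 61.222222 kN·m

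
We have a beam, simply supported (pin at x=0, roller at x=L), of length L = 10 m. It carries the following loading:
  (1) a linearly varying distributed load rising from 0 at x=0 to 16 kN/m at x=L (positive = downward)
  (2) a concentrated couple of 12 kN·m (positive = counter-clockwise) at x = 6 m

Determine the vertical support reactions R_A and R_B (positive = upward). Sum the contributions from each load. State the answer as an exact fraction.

Load 1 — triangular load w₀=16 kN/m (0→w₀ over full span):
  R_A = w₀L/6 = 16·10/6 = 80/3 kN
  R_B = w₀L/3 = 16·10/3 = 160/3 kN
Load 2 — applied couple M₀=12 kN·m at a=6 m (b=L-a=4):
  R_A = M₀/L = 12/10 = 6/5 kN
  R_B = -M₀/L = -12/10 = -6/5 kN
Superposition: R_A = 418/15 kN, R_B = 782/15 kN

R_A = 418/15 kN, R_B = 782/15 kN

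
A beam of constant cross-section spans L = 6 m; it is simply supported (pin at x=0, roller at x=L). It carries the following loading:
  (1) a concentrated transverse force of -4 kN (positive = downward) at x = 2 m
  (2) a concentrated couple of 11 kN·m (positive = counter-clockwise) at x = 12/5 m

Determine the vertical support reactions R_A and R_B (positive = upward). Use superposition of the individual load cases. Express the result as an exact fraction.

R_A = -5/6 kN, R_B = -19/6 kN

Load 1 — point force P=-4 kN at a=2 m (b=L-a=4):
  R_A = Pb/L = (-4)·4/6 = -8/3 kN
  R_B = Pa/L = (-4)·2/6 = -4/3 kN
Load 2 — applied couple M₀=11 kN·m at a=12/5 m (b=L-a=18/5):
  R_A = M₀/L = 11/6 kN
  R_B = -M₀/L = -11/6 kN
Superposition: R_A = -5/6 kN, R_B = -19/6 kN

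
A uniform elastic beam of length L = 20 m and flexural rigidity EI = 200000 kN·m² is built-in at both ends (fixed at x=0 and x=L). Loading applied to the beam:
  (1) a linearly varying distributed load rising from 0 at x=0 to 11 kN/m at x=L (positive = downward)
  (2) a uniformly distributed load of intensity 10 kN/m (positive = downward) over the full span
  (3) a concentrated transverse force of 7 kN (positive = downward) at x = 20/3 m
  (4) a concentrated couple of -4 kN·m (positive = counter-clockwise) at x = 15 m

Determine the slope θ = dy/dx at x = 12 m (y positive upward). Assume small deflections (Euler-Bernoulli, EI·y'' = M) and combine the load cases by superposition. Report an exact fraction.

Load 1 — triangular load w₀=11 kN/m (0→w₀ over full span):
  θ_1 = -w₀(2x(L-x)(L-2x)(x+2L)+x²(L-x)²)/(120LEI) = -11·(2·12·(20-12)·(20-2·12)·(12+2·20)+12²·(20-12)²)/(120·20·200000) = 11/15625 rad
Load 2 — uniform load w=10 kN/m over full span:
  θ_2 = -wx(L-x)(L-2x)/(12EI) = -10·12·(20-12)·(20-2·12)/(12·200000) = 1/625 rad
Load 3 — point force P=7 kN at a=20/3 m (b=L-a=40/3):
  θ_3 = Pa²(L-x)(2bL-(3b+a)(L-x))/(2L³EI)  [x>a] = 7·(20/3)²·(20-12)·(2·(40/3)·20-(3·(40/3)+(20/3))·(20-12))/(2·20³·200000) = 7/56250 rad
Load 4 — applied couple M₀=-4 kN·m at a=15 m (b=L-a=5):
  θ_4 = (R_Ax²/2 - M_Ax)/EI  [x≤a] with R_A=-9/40, M_A=-5/4 = ((-9/40)·12²/2 - (-5/4)·12)/200000 = -3/500000 rad
Superposition: θ = Σ θ_i = 10901/4500000 rad ≈ 0.002422 rad

θ(12) = 10901/4500000 rad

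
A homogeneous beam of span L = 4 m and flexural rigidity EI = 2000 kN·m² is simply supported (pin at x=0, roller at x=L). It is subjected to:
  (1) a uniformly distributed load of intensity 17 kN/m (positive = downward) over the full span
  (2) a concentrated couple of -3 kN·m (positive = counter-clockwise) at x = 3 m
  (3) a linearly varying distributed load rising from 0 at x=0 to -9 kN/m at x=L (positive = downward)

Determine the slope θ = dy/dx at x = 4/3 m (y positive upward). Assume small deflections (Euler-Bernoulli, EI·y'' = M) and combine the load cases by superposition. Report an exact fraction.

Load 1 — uniform load w=17 kN/m over full span:
  θ_1 = -w(L³-6Lx²+4x³)/(24EI) = -17·(4³-6·4·(4/3)²+4·(4/3)³)/(24·2000) = -221/20250 rad
Load 2 — applied couple M₀=-3 kN·m at a=3 m (b=L-a=1):
  θ_2 = (M₀x²/(2L)+C₁)/EI  [x≤a] with C₁=M₀(3b²-L²)/(6L)=13/8 = ((-3)·(4/3)²/(2·4)+(13/8))/2000 = 23/48000 rad
Load 3 — triangular load w₀=-9 kN/m (0→w₀ over full span):
  θ_3 = -w₀(7L⁴-30L²x²+15x⁴)/(360LEI) = -(-9)·(7·4⁴-30·4²·(4/3)²+15·(4/3)⁴)/(360·4·2000) = 52/16875 rad
Superposition: θ = Σ θ_i = -47647/6480000 rad ≈ -0.007353 rad

θ(4/3) = -47647/6480000 rad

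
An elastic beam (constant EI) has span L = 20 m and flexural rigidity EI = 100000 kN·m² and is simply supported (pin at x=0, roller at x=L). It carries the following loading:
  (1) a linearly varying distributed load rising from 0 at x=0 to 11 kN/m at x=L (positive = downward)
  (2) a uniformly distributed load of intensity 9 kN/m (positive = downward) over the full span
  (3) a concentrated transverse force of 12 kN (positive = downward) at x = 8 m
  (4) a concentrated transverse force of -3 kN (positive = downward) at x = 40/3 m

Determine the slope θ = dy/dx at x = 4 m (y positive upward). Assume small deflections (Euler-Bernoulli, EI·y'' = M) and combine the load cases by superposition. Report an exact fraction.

θ(4) = -33733/843750 rad

Load 1 — triangular load w₀=11 kN/m (0→w₀ over full span):
  θ_1 = -w₀(7L⁴-30L²x²+15x⁴)/(360LEI) = -11·(7·20⁴-30·20²·4²+15·4⁴)/(360·20·100000) = -2002/140625 rad
Load 2 — uniform load w=9 kN/m over full span:
  θ_2 = -w(L³-6Lx²+4x³)/(24EI) = -9·(20³-6·20·4²+4·4³)/(24·100000) = -297/12500 rad
Load 3 — point force P=12 kN at a=8 m (b=L-a=12):
  θ_3 = -Pb(L²-b²-3x²)/(6LEI)  [x≤a] = -12·12·(20²-12²-3·4²)/(6·20·100000) = -39/15625 rad
Load 4 — point force P=-3 kN at a=40/3 m (b=L-a=20/3):
  θ_4 = -Pb(L²-b²-3x²)/(6LEI)  [x≤a] = -(-3)·(20/3)·(20²-(20/3)²-3·4²)/(6·20·100000) = 173/337500 rad
Superposition: θ = Σ θ_i = -33733/843750 rad ≈ -0.039980 rad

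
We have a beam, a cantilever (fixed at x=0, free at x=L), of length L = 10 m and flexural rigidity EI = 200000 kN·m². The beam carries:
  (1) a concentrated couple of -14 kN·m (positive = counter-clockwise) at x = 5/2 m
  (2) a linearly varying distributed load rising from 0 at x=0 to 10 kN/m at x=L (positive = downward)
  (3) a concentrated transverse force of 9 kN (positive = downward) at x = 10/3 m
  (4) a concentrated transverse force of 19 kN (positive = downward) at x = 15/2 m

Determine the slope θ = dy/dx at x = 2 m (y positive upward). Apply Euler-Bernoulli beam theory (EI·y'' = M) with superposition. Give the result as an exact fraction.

Load 1 — applied couple M₀=-14 kN·m at a=5/2 m (b=L-a=15/2):
  θ_1 = M₀x/EI  [x≤a] = (-14)·2/200000 = -7/50000 rad
Load 2 — triangular load w₀=10 kN/m (0→w₀ over full span):
  θ_2 = (w₀Lx²/4-w₀L²x/3-w₀x⁴/(24L))/EI = (10·10·2²/4-10·10²·2/3-10·2⁴/(24·10))/200000 = -851/300000 rad
Load 3 — point force P=9 kN at a=10/3 m (b=L-a=20/3):
  θ_3 = -Px(2a-x)/(2EI)  [x≤a] = -9·2·(2·(10/3)-2)/(2·200000) = -21/100000 rad
Load 4 — point force P=19 kN at a=15/2 m (b=L-a=5/2):
  θ_4 = -Px(2a-x)/(2EI)  [x≤a] = -19·2·(2·(15/2)-2)/(2·200000) = -247/200000 rad
Superposition: θ = Σ θ_i = -2653/600000 rad ≈ -0.004422 rad

θ(2) = -2653/600000 rad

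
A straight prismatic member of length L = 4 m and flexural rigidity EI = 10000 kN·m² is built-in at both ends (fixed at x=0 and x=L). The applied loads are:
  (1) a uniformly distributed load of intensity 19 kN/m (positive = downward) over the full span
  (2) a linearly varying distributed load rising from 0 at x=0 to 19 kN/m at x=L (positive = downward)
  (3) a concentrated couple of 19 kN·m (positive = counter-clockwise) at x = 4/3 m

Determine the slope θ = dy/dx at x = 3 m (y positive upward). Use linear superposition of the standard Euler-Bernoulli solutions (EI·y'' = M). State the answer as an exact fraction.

Load 1 — uniform load w=19 kN/m over full span:
  θ_1 = -wx(L-x)(L-2x)/(12EI) = -19·3·(4-3)·(4-2·3)/(12·10000) = 19/20000 rad
Load 2 — triangular load w₀=19 kN/m (0→w₀ over full span):
  θ_2 = -w₀(2x(L-x)(L-2x)(x+2L)+x²(L-x)²)/(120LEI) = -19·(2·3·(4-3)·(4-2·3)·(3+2·4)+3²·(4-3)²)/(120·4·10000) = 779/1600000 rad
Load 3 — applied couple M₀=19 kN·m at a=4/3 m (b=L-a=8/3):
  θ_3 = (R_Ax²/2 - M_Ax - M₀(x-a))/EI  [x>a] with R_A=19/3, M_A=0 = ((19/3)·3²/2 - 0·3 - 19·(3-(4/3)))/10000 = -19/60000 rad
Superposition: θ = Σ θ_i = 5377/4800000 rad ≈ 0.001120 rad

θ(3) = 5377/4800000 rad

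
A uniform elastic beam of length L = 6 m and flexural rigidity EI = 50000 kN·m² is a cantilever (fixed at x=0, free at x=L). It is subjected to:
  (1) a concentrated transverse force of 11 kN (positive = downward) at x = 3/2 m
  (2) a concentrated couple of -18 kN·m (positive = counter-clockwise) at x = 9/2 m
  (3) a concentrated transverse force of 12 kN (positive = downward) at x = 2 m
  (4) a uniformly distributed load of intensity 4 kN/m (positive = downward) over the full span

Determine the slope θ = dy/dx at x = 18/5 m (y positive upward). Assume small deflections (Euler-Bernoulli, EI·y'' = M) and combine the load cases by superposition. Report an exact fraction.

θ(18/5) = -235959/50000000 rad

Load 1 — point force P=11 kN at a=3/2 m (b=L-a=9/2):
  θ_1 = -Pa²/(2EI)  [x>a] = -11·(3/2)²/(2·50000) = -99/400000 rad
Load 2 — applied couple M₀=-18 kN·m at a=9/2 m (b=L-a=3/2):
  θ_2 = M₀x/EI  [x≤a] = (-18)·(18/5)/50000 = -81/62500 rad
Load 3 — point force P=12 kN at a=2 m (b=L-a=4):
  θ_3 = -Pa²/(2EI)  [x>a] = -12·2²/(2·50000) = -3/6250 rad
Load 4 — uniform load w=4 kN/m over full span:
  θ_4 = -wx(x²-3Lx+3L²)/(6EI) = -4·(18/5)·((18/5)²-3·6·(18/5)+3·6²)/(6·50000) = -1053/390625 rad
Superposition: θ = Σ θ_i = -235959/50000000 rad ≈ -0.004719 rad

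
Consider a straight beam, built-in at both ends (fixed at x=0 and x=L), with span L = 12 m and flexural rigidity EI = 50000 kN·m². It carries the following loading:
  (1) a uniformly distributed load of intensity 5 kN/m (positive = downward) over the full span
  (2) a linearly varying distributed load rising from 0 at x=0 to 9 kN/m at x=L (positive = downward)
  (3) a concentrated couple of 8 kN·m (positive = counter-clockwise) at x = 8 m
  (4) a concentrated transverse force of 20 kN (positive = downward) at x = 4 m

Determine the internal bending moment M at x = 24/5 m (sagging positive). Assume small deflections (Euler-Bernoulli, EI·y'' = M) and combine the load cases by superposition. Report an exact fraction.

Load 1 — uniform load w=5 kN/m over full span:
  M_1 = wLx/2 - wL²/12 - wx²/2 = 5·12·(24/5)/2 - 5·12²/12 - 5·(24/5)²/2 = 132/5 kN·m
Load 2 — triangular load w₀=9 kN/m (0→w₀ over full span):
  M_2 = 3w₀Lx/20 - w₀L²/30 - w₀x³/(6L) = 3·9·12·(24/5)/20 - 9·12²/30 - 9·(24/5)³/(6·12) = 2592/125 kN·m
Load 3 — applied couple M₀=8 kN·m at a=8 m (b=L-a=4):
  M_3 = R_Ax - M_A  [x≤a] with R_A=8/9, M_A=8/3 = (8/9)·(24/5) - (8/3) = 8/5 kN·m
Load 4 — point force P=20 kN at a=4 m (b=L-a=8):
  M_4 = Pa²(a+3b)(L-x)/L³ - Pa²b/L²  [x>a] = 20·4²·(4+3·8)·(12-(24/5))/12³ - 20·4²·8/12² = 176/9 kN·m
Superposition: M = Σ M_i = 76828/1125 kN·m ≈ 68.291556 kN·m

M(24/5) = 76828/1125 kN·m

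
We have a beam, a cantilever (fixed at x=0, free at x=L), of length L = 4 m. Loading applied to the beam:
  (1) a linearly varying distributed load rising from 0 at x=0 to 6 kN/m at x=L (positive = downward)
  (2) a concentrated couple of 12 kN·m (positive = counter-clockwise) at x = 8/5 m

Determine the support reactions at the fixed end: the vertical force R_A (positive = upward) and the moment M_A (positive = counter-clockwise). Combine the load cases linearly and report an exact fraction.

Load 1 — triangular load w₀=6 kN/m (0→w₀ over full span):
  R_A = w₀L/2 = 6·4/2 = 12 kN
  M_A = w₀L²/3 = 6·4²/3 = 32 kN·m
Load 2 — applied couple M₀=12 kN·m at a=8/5 m (b=L-a=12/5):
  R_A = 0 kN
  M_A = -M₀ = -12 kN·m
Superposition: R_A = 12 kN, M_A = 20 kN·m

R_A = 12 kN, M_A = 20 kN·m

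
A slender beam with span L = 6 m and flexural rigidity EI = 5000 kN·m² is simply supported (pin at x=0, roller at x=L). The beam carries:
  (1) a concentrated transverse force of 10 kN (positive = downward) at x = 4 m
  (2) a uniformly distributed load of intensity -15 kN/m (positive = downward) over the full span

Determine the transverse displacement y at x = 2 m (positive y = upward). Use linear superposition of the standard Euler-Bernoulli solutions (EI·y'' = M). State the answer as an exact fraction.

y(2) = 17/450 m

Load 1 — point force P=10 kN at a=4 m (b=L-a=2):
  y_1 = -Pbx(L²-b²-x²)/(6LEI)  [x≤a] = -10·2·2·(6²-2²-2²)/(6·6·5000) = -7/1125 m
Load 2 — uniform load w=-15 kN/m over full span:
  y_2 = -wx(L³-2Lx²+x³)/(24EI) = -(-15)·2·(6³-2·6·2²+2³)/(24·5000) = 11/250 m
Superposition: y = Σ y_i = 17/450 m ≈ 0.037778 m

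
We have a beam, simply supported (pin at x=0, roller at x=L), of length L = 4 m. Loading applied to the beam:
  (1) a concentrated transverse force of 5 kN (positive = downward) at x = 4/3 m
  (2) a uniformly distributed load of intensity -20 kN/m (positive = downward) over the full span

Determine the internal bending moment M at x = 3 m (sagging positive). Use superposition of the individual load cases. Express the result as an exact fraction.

Load 1 — point force P=5 kN at a=4/3 m (b=L-a=8/3):
  M_1 = Pa(L-x)/L  [x>a] = 5·(4/3)·(4-3)/4 = 5/3 kN·m
Load 2 — uniform load w=-20 kN/m over full span:
  M_2 = wx(L-x)/2 = (-20)·3·(4-3)/2 = -30 kN·m
Superposition: M = Σ M_i = -85/3 kN·m ≈ -28.333333 kN·m

M(3) = -85/3 kN·m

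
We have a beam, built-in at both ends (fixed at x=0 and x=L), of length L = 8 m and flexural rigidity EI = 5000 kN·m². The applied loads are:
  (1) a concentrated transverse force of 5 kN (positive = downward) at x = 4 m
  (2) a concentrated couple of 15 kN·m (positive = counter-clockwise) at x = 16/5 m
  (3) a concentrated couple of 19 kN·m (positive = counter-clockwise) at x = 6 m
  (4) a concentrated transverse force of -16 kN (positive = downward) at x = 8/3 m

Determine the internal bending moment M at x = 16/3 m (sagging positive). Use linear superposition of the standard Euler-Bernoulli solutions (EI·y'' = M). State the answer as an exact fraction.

Load 1 — point force P=5 kN at a=4 m (b=L-a=4):
  M_1 = Pa²(a+3b)(L-x)/L³ - Pa²b/L²  [x>a] = 5·4²·(4+3·4)·(8-(16/3))/8³ - 5·4²·4/8² = 5/3 kN·m
Load 2 — applied couple M₀=15 kN·m at a=16/5 m (b=L-a=24/5):
  M_2 = R_Ax - M_A - M₀  [x>a] with R_A=27/10, M_A=9/5 = (27/10)·(16/3) - (9/5) - 15 = -12/5 kN·m
Load 3 — applied couple M₀=19 kN·m at a=6 m (b=L-a=2):
  M_3 = R_Ax - M_A  [x≤a] with R_A=171/64, M_A=95/16 = (171/64)·(16/3) - (95/16) = 133/16 kN·m
Load 4 — point force P=-16 kN at a=8/3 m (b=L-a=16/3):
  M_4 = Pa²(a+3b)(L-x)/L³ - Pa²b/L²  [x>a] = (-16)·(8/3)²·((8/3)+3·(16/3))·(8-(16/3))/8³ - (-16)·(8/3)²·(16/3)/8² = -128/81 kN·m
Superposition: M = Σ M_i = 38873/6480 kN·m ≈ 5.998920 kN·m

M(16/3) = 38873/6480 kN·m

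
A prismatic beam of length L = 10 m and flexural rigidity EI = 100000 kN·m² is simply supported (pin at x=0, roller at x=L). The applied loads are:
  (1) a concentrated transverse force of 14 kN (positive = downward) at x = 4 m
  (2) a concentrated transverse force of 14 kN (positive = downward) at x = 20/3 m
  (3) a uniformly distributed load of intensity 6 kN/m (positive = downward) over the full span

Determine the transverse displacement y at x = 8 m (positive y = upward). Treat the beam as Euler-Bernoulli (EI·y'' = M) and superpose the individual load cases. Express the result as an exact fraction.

y(8) = -3917/506250 m

Load 1 — point force P=14 kN at a=4 m (b=L-a=6):
  y_1 = -Pa(L-x)(2Lx-a²-x²)/(6LEI)  [x>a] = -14·4·(10-8)·(2·10·8-4²-8²)/(6·10·100000) = -14/9375 m
Load 2 — point force P=14 kN at a=20/3 m (b=L-a=10/3):
  y_2 = -Pa(L-x)(2Lx-a²-x²)/(6LEI)  [x>a] = -14·(20/3)·(10-8)·(2·10·8-(20/3)²-8²)/(6·10·100000) = -406/253125 m
Load 3 — uniform load w=6 kN/m over full span:
  y_3 = -wx(L³-2Lx²+x³)/(24EI) = -6·8·(10³-2·10·8²+8³)/(24·100000) = -29/6250 m
Superposition: y = Σ y_i = -3917/506250 m ≈ -0.007737 m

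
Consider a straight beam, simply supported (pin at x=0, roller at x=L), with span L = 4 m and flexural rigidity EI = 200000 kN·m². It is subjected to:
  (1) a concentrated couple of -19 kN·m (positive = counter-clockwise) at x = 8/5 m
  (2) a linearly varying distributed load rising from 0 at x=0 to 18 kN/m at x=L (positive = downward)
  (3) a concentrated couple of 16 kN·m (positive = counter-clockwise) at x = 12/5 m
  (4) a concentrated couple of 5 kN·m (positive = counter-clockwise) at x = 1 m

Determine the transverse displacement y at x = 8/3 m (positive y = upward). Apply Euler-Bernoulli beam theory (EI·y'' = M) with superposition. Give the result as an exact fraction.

Load 1 — applied couple M₀=-19 kN·m at a=8/5 m (b=L-a=12/5):
  y_1 = (M₀x³/(6L)-M₀(x-a)²/2+C₁x)/EI  [x>a] with C₁=M₀(3b²-L²)/(6L)=-76/75 = ((-19)·(8/3)³/(6·4)-(-19)·((8/3)-(8/5))²/2+(-76/75)·(8/3))/200000 = -437/12656250 m
Load 2 — triangular load w₀=18 kN/m (0→w₀ over full span):
  y_2 = -w₀x(7L⁴-10L²x²+3x⁴)/(360LEI) = -18·(8/3)·(7·4⁴-10·4²·(8/3)²+3·(8/3)⁴)/(360·4·200000) = -34/253125 m
Load 3 — applied couple M₀=16 kN·m at a=12/5 m (b=L-a=8/5):
  y_3 = (M₀x³/(6L)-M₀(x-a)²/2+C₁x)/EI  [x>a] with C₁=M₀(3b²-L²)/(6L)=-416/75 = (16·(8/3)³/(6·4)-16·((8/3)-(12/5))²/2+(-416/75)·(8/3))/200000 = -86/6328125 m
Load 4 — applied couple M₀=5 kN·m at a=1 m (b=L-a=3):
  y_4 = (M₀x³/(6L)-M₀(x-a)²/2+C₁x)/EI  [x>a] with C₁=M₀(3b²-L²)/(6L)=55/24 = (5·(8/3)³/(6·4)-5·((8/3)-1)²/2+(55/24)·(8/3))/200000 = 101/6480000 m
Superposition: y = Σ y_i = -135151/810000000 m ≈ -0.000167 m

y(8/3) = -135151/810000000 m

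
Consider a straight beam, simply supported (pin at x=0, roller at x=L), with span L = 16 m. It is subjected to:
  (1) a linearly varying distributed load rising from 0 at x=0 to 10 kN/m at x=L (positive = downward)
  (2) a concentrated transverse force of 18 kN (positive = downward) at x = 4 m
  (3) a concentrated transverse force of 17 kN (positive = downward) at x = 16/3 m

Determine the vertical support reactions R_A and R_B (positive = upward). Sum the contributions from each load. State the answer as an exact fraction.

R_A = 103/2 kN, R_B = 127/2 kN

Load 1 — triangular load w₀=10 kN/m (0→w₀ over full span):
  R_A = w₀L/6 = 10·16/6 = 80/3 kN
  R_B = w₀L/3 = 10·16/3 = 160/3 kN
Load 2 — point force P=18 kN at a=4 m (b=L-a=12):
  R_A = Pb/L = 18·12/16 = 27/2 kN
  R_B = Pa/L = 18·4/16 = 9/2 kN
Load 3 — point force P=17 kN at a=16/3 m (b=L-a=32/3):
  R_A = Pb/L = 17·(32/3)/16 = 34/3 kN
  R_B = Pa/L = 17·(16/3)/16 = 17/3 kN
Superposition: R_A = 103/2 kN, R_B = 127/2 kN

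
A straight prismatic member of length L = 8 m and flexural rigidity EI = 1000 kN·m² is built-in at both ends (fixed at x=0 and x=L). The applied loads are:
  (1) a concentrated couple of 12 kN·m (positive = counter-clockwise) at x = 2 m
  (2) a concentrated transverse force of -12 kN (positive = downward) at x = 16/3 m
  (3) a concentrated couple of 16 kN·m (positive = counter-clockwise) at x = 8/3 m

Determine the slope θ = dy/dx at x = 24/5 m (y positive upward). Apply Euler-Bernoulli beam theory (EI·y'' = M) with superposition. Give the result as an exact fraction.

θ(24/5) = -53/6250 rad

Load 1 — applied couple M₀=12 kN·m at a=2 m (b=L-a=6):
  θ_1 = (R_Ax²/2 - M_Ax - M₀(x-a))/EI  [x>a] with R_A=27/16, M_A=-9/4 = ((27/16)·(24/5)²/2 - (-9/4)·(24/5) - 12·((24/5)-2))/1000 = -21/6250 rad
Load 2 — point force P=-12 kN at a=16/3 m (b=L-a=8/3):
  θ_2 = -Pb²x(2aL-(3a+b)x)/(2L³EI)  [x≤a] = -(-12)·(8/3)²·(24/5)·(2·(16/3)·8-(3·(16/3)+(8/3))·(24/5))/(2·8³·1000) = -16/9375 rad
Load 3 — applied couple M₀=16 kN·m at a=8/3 m (b=L-a=16/3):
  θ_3 = (R_Ax²/2 - M_Ax - M₀(x-a))/EI  [x>a] with R_A=8/3, M_A=0 = ((8/3)·(24/5)²/2 - 0·(24/5) - 16·((24/5)-(8/3)))/1000 = -32/9375 rad
Superposition: θ = Σ θ_i = -53/6250 rad ≈ -0.008480 rad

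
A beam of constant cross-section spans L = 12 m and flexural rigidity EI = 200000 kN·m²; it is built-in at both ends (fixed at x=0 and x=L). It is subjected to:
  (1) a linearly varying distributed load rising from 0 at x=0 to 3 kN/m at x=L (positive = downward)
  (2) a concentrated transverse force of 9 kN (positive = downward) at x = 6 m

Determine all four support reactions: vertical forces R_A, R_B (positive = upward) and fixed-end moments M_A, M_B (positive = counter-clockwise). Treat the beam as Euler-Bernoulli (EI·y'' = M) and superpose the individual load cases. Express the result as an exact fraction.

Load 1 — triangular load w₀=3 kN/m (0→w₀ over full span):
  R_A = 3w₀L/20 = 3·3·12/20 = 27/5 kN
  M_A = w₀L²/30 = 3·12²/30 = 72/5 kN·m
  R_B = 7w₀L/20 = 7·3·12/20 = 63/5 kN
  M_B = -w₀L²/20 = -3·12²/20 = -108/5 kN·m
Load 2 — point force P=9 kN at a=6 m (b=L-a=6):
  R_A = Pb²(3a+b)/L³ = 9·6²·(3·6+6)/12³ = 9/2 kN
  M_A = Pab²/L² = 9·6·6²/12² = 27/2 kN·m
  R_B = Pa²(a+3b)/L³ = 9·6²·(6+3·6)/12³ = 9/2 kN
  M_B = -Pa²b/L² = -9·6²·6/12² = -27/2 kN·m
Superposition: R_A = 99/10 kN, M_A = 279/10 kN·m, R_B = 171/10 kN, M_B = -351/10 kN·m

R_A = 99/10 kN, M_A = 279/10 kN·m, R_B = 171/10 kN, M_B = -351/10 kN·m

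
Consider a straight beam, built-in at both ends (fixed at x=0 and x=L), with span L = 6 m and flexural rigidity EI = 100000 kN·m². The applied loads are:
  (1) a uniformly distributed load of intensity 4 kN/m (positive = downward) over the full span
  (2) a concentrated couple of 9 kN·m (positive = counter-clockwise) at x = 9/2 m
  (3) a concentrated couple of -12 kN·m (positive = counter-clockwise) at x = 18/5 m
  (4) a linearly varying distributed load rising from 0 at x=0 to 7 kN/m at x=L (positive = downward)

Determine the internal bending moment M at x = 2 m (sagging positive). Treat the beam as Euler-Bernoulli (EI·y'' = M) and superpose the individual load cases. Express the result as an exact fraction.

Load 1 — uniform load w=4 kN/m over full span:
  M_1 = wLx/2 - wL²/12 - wx²/2 = 4·6·2/2 - 4·6²/12 - 4·2²/2 = 4 kN·m
Load 2 — applied couple M₀=9 kN·m at a=9/2 m (b=L-a=3/2):
  M_2 = R_Ax - M_A  [x≤a] with R_A=27/16, M_A=45/16 = (27/16)·2 - (45/16) = 9/16 kN·m
Load 3 — applied couple M₀=-12 kN·m at a=18/5 m (b=L-a=12/5):
  M_3 = R_Ax - M_A  [x≤a] with R_A=-72/25, M_A=-96/25 = (-72/25)·2 - (-96/25) = -48/25 kN·m
Load 4 — triangular load w₀=7 kN/m (0→w₀ over full span):
  M_4 = 3w₀Lx/20 - w₀L²/30 - w₀x³/(6L) = 3·7·6·2/20 - 7·6²/30 - 7·2³/(6·6) = 119/45 kN·m
Superposition: M = Σ M_i = 19033/3600 kN·m ≈ 5.286944 kN·m

M(2) = 19033/3600 kN·m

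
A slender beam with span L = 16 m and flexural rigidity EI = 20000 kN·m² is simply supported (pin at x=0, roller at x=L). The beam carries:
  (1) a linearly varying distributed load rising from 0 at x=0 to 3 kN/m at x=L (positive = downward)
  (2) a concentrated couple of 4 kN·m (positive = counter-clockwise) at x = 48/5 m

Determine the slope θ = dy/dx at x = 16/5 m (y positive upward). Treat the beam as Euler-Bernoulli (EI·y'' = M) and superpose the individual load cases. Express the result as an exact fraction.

θ(16/5) = -3966/390625 rad

Load 1 — triangular load w₀=3 kN/m (0→w₀ over full span):
  θ_1 = -w₀(7L⁴-30L²x²+15x⁴)/(360LEI) = -3·(7·16⁴-30·16²·(16/5)²+15·(16/5)⁴)/(360·16·20000) = -11648/1171875 rad
Load 2 — applied couple M₀=4 kN·m at a=48/5 m (b=L-a=32/5):
  θ_2 = (M₀x²/(2L)+C₁)/EI  [x≤a] with C₁=M₀(3b²-L²)/(6L)=-416/75 = (4·(16/5)²/(2·16)+(-416/75))/20000 = -2/9375 rad
Superposition: θ = Σ θ_i = -3966/390625 rad ≈ -0.010153 rad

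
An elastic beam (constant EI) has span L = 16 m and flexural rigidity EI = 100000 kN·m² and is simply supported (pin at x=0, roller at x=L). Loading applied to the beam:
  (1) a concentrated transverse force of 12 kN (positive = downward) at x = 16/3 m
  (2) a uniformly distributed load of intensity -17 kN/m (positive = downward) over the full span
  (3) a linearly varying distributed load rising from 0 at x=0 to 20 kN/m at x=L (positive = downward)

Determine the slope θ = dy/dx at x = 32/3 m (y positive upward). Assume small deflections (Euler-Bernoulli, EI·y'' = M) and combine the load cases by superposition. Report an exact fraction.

Load 1 — point force P=12 kN at a=16/3 m (b=L-a=32/3):
  θ_1 = -Pa(2L²-6Lx+3x²+a²)/(6LEI)  [x>a] = -12·(16/3)·(2·16²-6·16·(32/3)+3·(32/3)²+(16/3)²)/(6·16·100000) = 16/16875 rad
Load 2 — uniform load w=-17 kN/m over full span:
  θ_2 = -w(L³-6Lx²+4x³)/(24EI) = -(-17)·(16³-6·16·(32/3)²+4·(32/3)³)/(24·100000) = -3536/253125 rad
Load 3 — triangular load w₀=20 kN/m (0→w₀ over full span):
  θ_3 = -w₀(7L⁴-30L²x²+15x⁴)/(360LEI) = -20·(7·16⁴-30·16²·(32/3)²+15·(32/3)⁴)/(360·16·100000) = 5824/759375 rad
Superposition: θ = Σ θ_i = -4064/759375 rad ≈ -0.005352 rad

θ(32/3) = -4064/759375 rad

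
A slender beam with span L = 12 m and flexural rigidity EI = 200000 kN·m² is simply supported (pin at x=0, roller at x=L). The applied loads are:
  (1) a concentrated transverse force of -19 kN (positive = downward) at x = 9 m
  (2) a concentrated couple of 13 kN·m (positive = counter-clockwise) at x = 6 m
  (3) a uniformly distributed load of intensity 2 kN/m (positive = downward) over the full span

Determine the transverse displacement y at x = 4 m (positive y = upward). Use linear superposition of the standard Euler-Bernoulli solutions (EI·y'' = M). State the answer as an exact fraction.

Load 1 — point force P=-19 kN at a=9 m (b=L-a=3):
  y_1 = -Pbx(L²-b²-x²)/(6LEI)  [x≤a] = -(-19)·3·4·(12²-3²-4²)/(6·12·200000) = 2261/1200000 m
Load 2 — applied couple M₀=13 kN·m at a=6 m (b=L-a=6):
  y_2 = (M₀x³/(6L)+C₁x)/EI  [x≤a] with C₁=M₀(3b²-L²)/(6L)=-13/2 = (13·4³/(6·12)+(-13/2)·4)/200000 = -13/180000 m
Load 3 — uniform load w=2 kN/m over full span:
  y_3 = -wx(L³-2Lx²+x³)/(24EI) = -2·4·(12³-2·12·4²+4³)/(24·200000) = -22/9375 m
Superposition: y = Σ y_i = -77/144000 m ≈ -0.000535 m

y(4) = -77/144000 m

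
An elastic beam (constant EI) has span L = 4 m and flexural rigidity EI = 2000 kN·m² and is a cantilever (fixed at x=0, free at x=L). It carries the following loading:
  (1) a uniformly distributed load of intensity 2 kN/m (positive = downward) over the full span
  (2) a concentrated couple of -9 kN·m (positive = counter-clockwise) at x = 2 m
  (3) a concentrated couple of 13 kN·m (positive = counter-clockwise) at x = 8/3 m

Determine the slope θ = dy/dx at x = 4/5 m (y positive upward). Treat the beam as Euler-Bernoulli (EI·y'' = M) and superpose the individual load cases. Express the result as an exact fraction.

Load 1 — uniform load w=2 kN/m over full span:
  θ_1 = -wx(x²-3Lx+3L²)/(6EI) = -2·(4/5)·((4/5)²-3·4·(4/5)+3·4²)/(6·2000) = -244/46875 rad
Load 2 — applied couple M₀=-9 kN·m at a=2 m (b=L-a=2):
  θ_2 = M₀x/EI  [x≤a] = (-9)·(4/5)/2000 = -9/2500 rad
Load 3 — applied couple M₀=13 kN·m at a=8/3 m (b=L-a=4/3):
  θ_3 = M₀x/EI  [x≤a] = 13·(4/5)/2000 = 13/2500 rad
Superposition: θ = Σ θ_i = -169/46875 rad ≈ -0.003605 rad

θ(4/5) = -169/46875 rad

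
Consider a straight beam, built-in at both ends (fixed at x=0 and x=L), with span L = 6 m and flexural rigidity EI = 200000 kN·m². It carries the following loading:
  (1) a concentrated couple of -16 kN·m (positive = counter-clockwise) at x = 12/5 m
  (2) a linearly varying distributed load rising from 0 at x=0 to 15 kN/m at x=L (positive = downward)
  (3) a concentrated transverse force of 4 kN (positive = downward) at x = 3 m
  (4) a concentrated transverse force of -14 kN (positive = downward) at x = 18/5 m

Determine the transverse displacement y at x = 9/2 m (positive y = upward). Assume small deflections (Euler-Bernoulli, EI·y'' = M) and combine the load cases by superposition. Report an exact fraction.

Load 1 — applied couple M₀=-16 kN·m at a=12/5 m (b=L-a=18/5):
  y_1 = (R_Ax³/6 - M_Ax²/2 - M₀(x-a)²/2)/EI  [x>a] with R_A=-96/25, M_A=-48/25 = ((-96/25)·(9/2)³/6 - (-48/25)·(9/2)²/2 - (-16)·((9/2)-(12/5))²/2)/200000 = -9/500000 m
Load 2 — triangular load w₀=15 kN/m (0→w₀ over full span):
  y_2 = -w₀x²(L-x)²(x+2L)/(120LEI) = -15·(9/2)²·(6-(9/2))²·((9/2)+2·6)/(120·6·200000) = -8019/102400000 m
Load 3 — point force P=4 kN at a=3 m (b=L-a=3):
  y_3 = -Pa²(L-x)²(3bL-(3b+a)(L-x))/(6L³EI)  [x>a] = -4·3²·(6-(9/2))²·(3·3·6-(3·3+3)·(6-(9/2)))/(6·6³·200000) = -9/800000 m
Load 4 — point force P=-14 kN at a=18/5 m (b=L-a=12/5):
  y_4 = -Pa²(L-x)²(3bL-(3b+a)(L-x))/(6L³EI)  [x>a] = -(-14)·(18/5)²·(6-(9/2))²·(3·(12/5)·6-(3·(12/5)+(18/5))·(6-(9/2)))/(6·6³·200000) = 1701/40000000 m
Superposition: y = Σ y_i = -166491/2560000000 m ≈ -0.000065 m

y(9/2) = -166491/2560000000 m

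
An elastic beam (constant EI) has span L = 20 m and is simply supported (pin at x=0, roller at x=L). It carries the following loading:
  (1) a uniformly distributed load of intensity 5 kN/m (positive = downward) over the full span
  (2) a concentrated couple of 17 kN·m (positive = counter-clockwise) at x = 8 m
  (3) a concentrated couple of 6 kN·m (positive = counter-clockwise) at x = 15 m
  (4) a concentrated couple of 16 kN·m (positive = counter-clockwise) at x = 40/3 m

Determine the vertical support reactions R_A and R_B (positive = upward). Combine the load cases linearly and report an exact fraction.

R_A = 1039/20 kN, R_B = 961/20 kN

Load 1 — uniform load w=5 kN/m over full span:
  R_A = wL/2 = 5·20/2 = 50 kN
  R_B = wL/2 = 5·20/2 = 50 kN
Load 2 — applied couple M₀=17 kN·m at a=8 m (b=L-a=12):
  R_A = M₀/L = 17/20 kN
  R_B = -M₀/L = -17/20 kN
Load 3 — applied couple M₀=6 kN·m at a=15 m (b=L-a=5):
  R_A = M₀/L = 6/20 = 3/10 kN
  R_B = -M₀/L = -6/20 = -3/10 kN
Load 4 — applied couple M₀=16 kN·m at a=40/3 m (b=L-a=20/3):
  R_A = M₀/L = 16/20 = 4/5 kN
  R_B = -M₀/L = -16/20 = -4/5 kN
Superposition: R_A = 1039/20 kN, R_B = 961/20 kN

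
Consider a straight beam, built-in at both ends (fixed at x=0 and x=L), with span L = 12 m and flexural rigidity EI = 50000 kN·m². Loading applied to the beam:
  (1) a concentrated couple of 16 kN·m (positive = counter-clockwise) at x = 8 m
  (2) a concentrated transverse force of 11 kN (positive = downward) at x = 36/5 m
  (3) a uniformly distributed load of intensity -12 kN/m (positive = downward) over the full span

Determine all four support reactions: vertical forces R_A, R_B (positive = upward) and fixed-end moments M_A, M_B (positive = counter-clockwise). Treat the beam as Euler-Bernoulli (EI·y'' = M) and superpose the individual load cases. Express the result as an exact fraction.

R_A = -74644/1125 kN, M_A = -47248/375 kN·m, R_B = -74981/1125 kN, M_B = 15624/125 kN·m

Load 1 — applied couple M₀=16 kN·m at a=8 m (b=L-a=4):
  R_A = 6M₀ab/L³ = 6·16·8·4/12³ = 16/9 kN
  M_A = M₀b(2a-b)/L² = 16·4·(2·8-4)/12² = 16/3 kN·m
  R_B = -6M₀ab/L³ = -6·16·8·4/12³ = -16/9 kN
  M_B = M₀a(2b-a)/L² = 16·8·(2·4-8)/12² = 0 kN·m
Load 2 — point force P=11 kN at a=36/5 m (b=L-a=24/5):
  R_A = Pb²(3a+b)/L³ = 11·(24/5)²·(3·(36/5)+(24/5))/12³ = 484/125 kN
  M_A = Pab²/L² = 11·(36/5)·(24/5)²/12² = 1584/125 kN·m
  R_B = Pa²(a+3b)/L³ = 11·(36/5)²·((36/5)+3·(24/5))/12³ = 891/125 kN
  M_B = -Pa²b/L² = -11·(36/5)²·(24/5)/12² = -2376/125 kN·m
Load 3 — uniform load w=-12 kN/m over full span:
  R_A = wL/2 = (-12)·12/2 = -72 kN
  M_A = wL²/12 = (-12)·12²/12 = -144 kN·m
  R_B = wL/2 = (-12)·12/2 = -72 kN
  M_B = -wL²/12 = -(-12)·12²/12 = 144 kN·m
Superposition: R_A = -74644/1125 kN, M_A = -47248/375 kN·m, R_B = -74981/1125 kN, M_B = 15624/125 kN·m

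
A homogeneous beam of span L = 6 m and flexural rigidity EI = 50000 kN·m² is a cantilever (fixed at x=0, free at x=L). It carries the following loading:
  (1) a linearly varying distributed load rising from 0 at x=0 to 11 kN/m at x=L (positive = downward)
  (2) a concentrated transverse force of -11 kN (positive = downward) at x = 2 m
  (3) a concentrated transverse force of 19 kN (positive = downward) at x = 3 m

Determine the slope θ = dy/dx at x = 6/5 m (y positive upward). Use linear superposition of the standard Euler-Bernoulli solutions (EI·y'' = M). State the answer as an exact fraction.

θ(6/5) = -106899/31250000 rad

Load 1 — triangular load w₀=11 kN/m (0→w₀ over full span):
  θ_1 = (w₀Lx²/4-w₀L²x/3-w₀x⁴/(24L))/EI = (11·6·(6/5)²/4-11·6²·(6/5)/3-11·(6/5)⁴/(24·6))/50000 = -84249/31250000 rad
Load 2 — point force P=-11 kN at a=2 m (b=L-a=4):
  θ_2 = -Px(2a-x)/(2EI)  [x≤a] = -(-11)·(6/5)·(2·2-(6/5))/(2·50000) = 231/625000 rad
Load 3 — point force P=19 kN at a=3 m (b=L-a=3):
  θ_3 = -Px(2a-x)/(2EI)  [x≤a] = -19·(6/5)·(2·3-(6/5))/(2·50000) = -171/156250 rad
Superposition: θ = Σ θ_i = -106899/31250000 rad ≈ -0.003421 rad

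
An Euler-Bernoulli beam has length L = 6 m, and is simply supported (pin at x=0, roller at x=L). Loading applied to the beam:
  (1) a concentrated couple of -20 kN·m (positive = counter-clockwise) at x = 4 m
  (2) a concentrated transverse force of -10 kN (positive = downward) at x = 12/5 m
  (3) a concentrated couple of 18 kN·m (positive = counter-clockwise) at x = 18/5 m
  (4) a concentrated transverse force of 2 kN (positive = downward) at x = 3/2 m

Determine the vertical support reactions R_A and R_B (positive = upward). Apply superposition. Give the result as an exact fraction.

R_A = -29/6 kN, R_B = -19/6 kN

Load 1 — applied couple M₀=-20 kN·m at a=4 m (b=L-a=2):
  R_A = M₀/L = (-20)/6 = -10/3 kN
  R_B = -M₀/L = -(-20)/6 = 10/3 kN
Load 2 — point force P=-10 kN at a=12/5 m (b=L-a=18/5):
  R_A = Pb/L = (-10)·(18/5)/6 = -6 kN
  R_B = Pa/L = (-10)·(12/5)/6 = -4 kN
Load 3 — applied couple M₀=18 kN·m at a=18/5 m (b=L-a=12/5):
  R_A = M₀/L = 18/6 = 3 kN
  R_B = -M₀/L = -18/6 = -3 kN
Load 4 — point force P=2 kN at a=3/2 m (b=L-a=9/2):
  R_A = Pb/L = 2·(9/2)/6 = 3/2 kN
  R_B = Pa/L = 2·(3/2)/6 = 1/2 kN
Superposition: R_A = -29/6 kN, R_B = -19/6 kN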